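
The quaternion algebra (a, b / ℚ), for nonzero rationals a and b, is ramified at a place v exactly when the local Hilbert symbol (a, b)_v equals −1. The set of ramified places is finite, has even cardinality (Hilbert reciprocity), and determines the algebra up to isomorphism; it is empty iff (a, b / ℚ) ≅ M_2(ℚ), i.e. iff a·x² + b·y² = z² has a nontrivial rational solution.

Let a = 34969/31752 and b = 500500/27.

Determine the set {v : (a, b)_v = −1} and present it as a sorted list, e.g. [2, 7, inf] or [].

Mod squares: a ≡ 2, b ≡ 15015. Check v ∈ {∞, 2, 3, 5, 7, 11, 13, 17}.
v=∞: 2 > 0 and 15015 > 0  ⇒  (a,b)_∞ = +1.
v=3: a=3^-4·(≡2), b=3^-3·(≡1) mod 3; (2|3)=-1, (1|3)=+1; (−1)^{-4·-3·1}·(-1)^-3·(+1)^-4 = -1.
v=17: a=17^2·(≡8), b=17^0·(≡2) mod 17; (8|17)=+1, (2|17)=+1; (−1)^{2·0·8}·(+1)^0·(+1)^2 = +1.
v=5: a=5^0·(≡2), b=5^3·(≡2) mod 5; (2|5)=-1, (2|5)=-1; (−1)^{0·3·2}·(-1)^3·(-1)^0 = -1.
v=11: a=11^2·(≡6), b=11^1·(≡3) mod 11; (6|11)=-1, (3|11)=+1; (−1)^{2·1·5}·(-1)^1·(+1)^2 = -1.
v=7: a=7^-2·(≡1), b=7^1·(≡5) mod 7; (1|7)=+1, (5|7)=-1; (−1)^{-2·1·3}·(+1)^1·(-1)^-2 = +1.
v=2: v_2(a)=-3, v_2(b)=2; units ≡ 1, 7 (mod 8); ε·ε+αω+βω = 0·1+-3·0+2·0 ≡ 0  ⇒  (a,b)_2 = +1.
v=13: a=13^0·(≡2), b=13^1·(≡7) mod 13; (2|13)=-1, (7|13)=-1; (−1)^{0·1·6}·(-1)^1·(-1)^0 = -1.
|Ram(2, 15015)| = 4, even; anisotropic at {3, 5, 11, 13}.

[3, 5, 11, 13]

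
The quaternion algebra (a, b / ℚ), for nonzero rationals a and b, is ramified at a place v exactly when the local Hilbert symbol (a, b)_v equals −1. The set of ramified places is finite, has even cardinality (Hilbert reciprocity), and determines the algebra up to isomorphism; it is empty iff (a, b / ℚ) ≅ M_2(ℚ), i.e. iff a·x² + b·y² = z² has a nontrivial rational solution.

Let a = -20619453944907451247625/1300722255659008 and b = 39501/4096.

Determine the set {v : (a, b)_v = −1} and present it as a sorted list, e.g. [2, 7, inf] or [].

[3, 23]

Mod squares: a ≡ -2415, b ≡ 4389. Check v ∈ {∞, 2, 3, 5, 7, 11, 13, 19, 23}.
v=19: a=19^6·(≡17), b=19^1·(≡18) mod 19; (17|19)=+1, (18|19)=-1; (−1)^{6·1·9}·(+1)^1·(-1)^6 = +1.
v=11: a=11^4·(≡3), b=11^1·(≡4) mod 11; (3|11)=+1, (4|11)=+1; (−1)^{4·1·5}·(+1)^1·(+1)^4 = +1.
v=13: a=13^-2·(≡10), b=13^0·(≡7) mod 13; (10|13)=+1, (7|13)=-1; (−1)^{-2·0·6}·(+1)^0·(-1)^-2 = +1.
v=5: a=5^3·(≡3), b=5^0·(≡1) mod 5; (3|5)=-1, (1|5)=+1; (−1)^{3·0·2}·(-1)^0·(+1)^3 = +1.
v=2: v_2(a)=-40, v_2(b)=-12; units ≡ 1, 5 (mod 8); ε·ε+αω+βω = 0·0+-40·1+-12·0 ≡ 0  ⇒  (a,b)_2 = +1.
v=23: a=23^3·(≡10), b=23^0·(≡5) mod 23; (10|23)=-1, (5|23)=-1; (−1)^{3·0·11}·(-1)^0·(-1)^3 = -1.
v=3: a=3^9·(≡2), b=3^3·(≡2) mod 3; (2|3)=-1, (2|3)=-1; (−1)^{9·3·1}·(-1)^3·(-1)^9 = -1.
v=7: a=7^-1·(≡5), b=7^1·(≡1) mod 7; (5|7)=-1, (1|7)=+1; (−1)^{-1·1·3}·(-1)^1·(+1)^-1 = +1.
v=∞: -2415 < 0 and 4389 > 0  ⇒  (a,b)_∞ = +1.
Ram(-2415, 4389) = {3, 23}; no ℚ_3-point on the conic.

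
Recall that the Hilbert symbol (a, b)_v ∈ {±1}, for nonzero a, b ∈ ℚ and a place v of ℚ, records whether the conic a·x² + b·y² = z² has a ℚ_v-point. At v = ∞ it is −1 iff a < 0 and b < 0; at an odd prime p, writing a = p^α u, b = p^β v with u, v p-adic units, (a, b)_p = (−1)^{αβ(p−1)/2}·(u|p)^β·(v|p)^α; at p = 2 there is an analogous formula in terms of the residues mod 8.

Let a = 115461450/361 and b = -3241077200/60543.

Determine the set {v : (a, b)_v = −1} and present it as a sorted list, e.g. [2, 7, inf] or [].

(a, b) ≡ (57018, -371) mod (ℚ^×)²; places V = {2, 3, 5, 7, 13, 17, 19, 23, 31, 43, 53, ∞}.
(a,b)_17: α=1, u≡11; β=2, v≡11 (mod 17); (11|17)=-1, (11|17)=-1; sign (−1)^0·-1^2·-1^1 = -1.
(a,b)_31: α=0, u≡20; β=-2, v≡18 (mod 31); (20|31)=+1, (18|31)=+1; sign (−1)^0·+1^-2·+1^0 = +1.
(a,b)_2: α=1, β=4; u≡5, v≡5 (mod 8); ε(u)ε(v)=0·0, αω(v)=1·1, βω(u)=4·1; sum ≡ 1  ⇒  -1.
(a,b)_7: α=0, u≡5; β=-1, v≡6 (mod 7); (5|7)=-1, (6|7)=-1; sign (−1)^0·-1^-1·-1^0 = -1.
(a,b)_19: α=-2, u≡8; β=0, v≡1 (mod 19); (8|19)=-1, (1|19)=+1; sign (−1)^0·-1^0·+1^-2 = +1.
(a,b)_3: α=5, u≡1; β=-2, v≡1 (mod 3); (1|3)=+1, (1|3)=+1; sign (−1)^0·+1^-2·+1^5 = +1.
(a,b)_43: α=1, u≡11; β=0, v≡16 (mod 43); (11|43)=+1, (16|43)=+1; sign (−1)^0·+1^0·+1^1 = +1.
(a,b)_5: α=2, u≡3; β=2, v≡4 (mod 5); (3|5)=-1, (4|5)=+1; sign (−1)^0·-1^2·+1^2 = +1.
(a,b)_53: α=0, u≡11; β=1, v≡16 (mod 53); (11|53)=+1, (16|53)=+1; sign (−1)^0·+1^1·+1^0 = +1.
(a,b)_23: α=0, u≡13; β=2, v≡21 (mod 23); (13|23)=+1, (21|23)=-1; sign (−1)^0·+1^2·-1^0 = +1.
(a,b)_13: α=1, u≡5; β=0, v≡8 (mod 13); (5|13)=-1, (8|13)=-1; sign (−1)^0·-1^0·-1^1 = -1.
(a,b)_∞: sgn(57018)=+, sgn(-371)=−, so +1.
Ram(57018, -371) = {2, 7, 13, 17}; no ℚ_2-point on the conic.

[2, 7, 13, 17]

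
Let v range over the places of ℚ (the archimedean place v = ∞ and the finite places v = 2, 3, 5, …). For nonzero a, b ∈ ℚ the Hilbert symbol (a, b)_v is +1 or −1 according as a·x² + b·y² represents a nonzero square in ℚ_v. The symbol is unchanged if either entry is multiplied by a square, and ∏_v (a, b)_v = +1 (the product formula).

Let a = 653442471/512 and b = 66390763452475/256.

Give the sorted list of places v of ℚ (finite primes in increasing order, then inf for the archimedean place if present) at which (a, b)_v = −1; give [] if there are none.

(a, b) ≡ (1102, 181383139) mod (ℚ^×)²; places V = {2, 3, 5, 7, 11, 19, 29, 31, 37, 41, ∞}.
(a,b)_37: α=0, u≡35; β=1, v≡32 (mod 37); (35|37)=-1, (32|37)=-1; sign (−1)^0·-1^1·-1^0 = -1.
(a,b)_5: α=0, u≡3; β=2, v≡4 (mod 5); (3|5)=-1, (4|5)=+1; sign (−1)^0·-1^2·+1^0 = +1.
(a,b)_31: α=0, u≡24; β=1, v≡5 (mod 31); (24|31)=-1, (5|31)=+1; sign (−1)^0·-1^1·+1^0 = -1.
(a,b)_41: α=0, u≡21; β=1, v≡11 (mod 41); (21|41)=+1, (11|41)=-1; sign (−1)^0·+1^1·-1^0 = +1.
(a,b)_11: α=4, u≡8; β=4, v≡3 (mod 11); (8|11)=-1, (3|11)=+1; sign (−1)^0·-1^4·+1^4 = +1.
(a,b)_7: α=0, u≡3; β=1, v≡6 (mod 7); (3|7)=-1, (6|7)=-1; sign (−1)^0·-1^1·-1^0 = -1.
(a,b)_∞: sgn(1102)=+, sgn(181383139)=+, so +1.
(a,b)_2: α=-9, β=-8; u≡7, v≡3 (mod 8); ε(u)ε(v)=1·1, αω(v)=-9·1, βω(u)=-8·0; sum ≡ 0  ⇒  +1.
(a,b)_3: α=4, u≡1; β=0, v≡1 (mod 3); (1|3)=+1, (1|3)=+1; sign (−1)^0·+1^0·+1^4 = +1.
(a,b)_29: α=1, u≡24; β=1, v≡1 (mod 29); (24|29)=+1, (1|29)=+1; sign (−1)^0·+1^1·+1^1 = +1.
(a,b)_19: α=1, u≡1; β=1, v≡7 (mod 19); (1|19)=+1, (7|19)=+1; sign (−1)^1·+1^1·+1^1 = -1.
Ram(1102, 181383139) = {7, 19, 31, 37}; no ℚ_7-point on the conic.

[7, 19, 31, 37]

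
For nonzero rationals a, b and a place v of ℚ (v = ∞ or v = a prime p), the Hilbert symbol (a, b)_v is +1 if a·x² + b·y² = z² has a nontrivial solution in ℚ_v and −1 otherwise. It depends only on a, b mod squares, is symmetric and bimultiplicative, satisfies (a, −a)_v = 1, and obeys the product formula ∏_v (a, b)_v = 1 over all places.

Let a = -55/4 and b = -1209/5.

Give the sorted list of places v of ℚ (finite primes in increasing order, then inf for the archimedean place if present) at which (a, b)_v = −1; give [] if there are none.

[3, inf]

(a, b) ≡ (-55, -6045) mod (ℚ^×)²; places V = {2, 3, 5, 11, 13, 31, ∞}.
(a,b)_3: α=0, u≡2; β=1, v≡1 (mod 3); (2|3)=-1, (1|3)=+1; sign (−1)^0·-1^1·+1^0 = -1.
(a,b)_∞: sgn(-55)=−, sgn(-6045)=−, so -1.
(a,b)_13: α=0, u≡9; β=1, v≡10 (mod 13); (9|13)=+1, (10|13)=+1; sign (−1)^0·+1^1·+1^0 = +1.
(a,b)_2: α=-2, β=0; u≡1, v≡3 (mod 8); ε(u)ε(v)=0·1, αω(v)=-2·1, βω(u)=0·0; sum ≡ 0  ⇒  +1.
(a,b)_11: α=1, u≡7; β=0, v≡9 (mod 11); (7|11)=-1, (9|11)=+1; sign (−1)^0·-1^0·+1^1 = +1.
(a,b)_31: α=0, u≡25; β=1, v≡17 (mod 31); (25|31)=+1, (17|31)=-1; sign (−1)^0·+1^1·-1^0 = +1.
(a,b)_5: α=1, u≡1; β=-1, v≡1 (mod 5); (1|5)=+1, (1|5)=+1; sign (−1)^0·+1^-1·+1^1 = +1.
|Ram(-55, -6045)| = 2, even; anisotropic at {3, ∞}.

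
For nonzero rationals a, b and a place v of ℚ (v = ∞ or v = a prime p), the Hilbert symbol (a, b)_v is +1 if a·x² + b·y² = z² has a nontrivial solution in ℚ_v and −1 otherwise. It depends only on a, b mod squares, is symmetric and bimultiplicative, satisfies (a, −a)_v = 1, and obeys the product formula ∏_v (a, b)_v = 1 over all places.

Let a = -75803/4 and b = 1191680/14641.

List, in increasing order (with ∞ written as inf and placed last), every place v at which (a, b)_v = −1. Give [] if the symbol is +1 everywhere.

[5, 17]

(a, b) ≡ (-1547, 95) mod (ℚ^×)²; places V = {2, 5, 7, 11, 13, 17, 19, ∞}.
(a,b)_2: α=-2, β=8; u≡5, v≡7 (mod 8); ε(u)ε(v)=0·1, αω(v)=-2·0, βω(u)=8·1; sum ≡ 0  ⇒  +1.
(a,b)_19: α=0, u≡16; β=1, v≡7 (mod 19); (16|19)=+1, (7|19)=+1; sign (−1)^0·+1^1·+1^0 = +1.
(a,b)_13: α=1, u≡8; β=0, v≡3 (mod 13); (8|13)=-1, (3|13)=+1; sign (−1)^0·-1^0·+1^1 = +1.
(a,b)_11: α=0, u≡5; β=-4, v≡6 (mod 11); (5|11)=+1, (6|11)=-1; sign (−1)^0·+1^-4·-1^0 = +1.
(a,b)_17: α=1, u≡3; β=0, v≡12 (mod 17); (3|17)=-1, (12|17)=-1; sign (−1)^0·-1^0·-1^1 = -1.
(a,b)_7: α=3, u≡6; β=2, v≡4 (mod 7); (6|7)=-1, (4|7)=+1; sign (−1)^0·-1^2·+1^3 = +1.
(a,b)_∞: sgn(-1547)=−, sgn(95)=+, so +1.
(a,b)_5: α=0, u≡3; β=1, v≡1 (mod 5); (3|5)=-1, (1|5)=+1; sign (−1)^0·-1^1·+1^0 = -1.
|Ram(-1547, 95)| = 2, even; anisotropic at {5, 17}.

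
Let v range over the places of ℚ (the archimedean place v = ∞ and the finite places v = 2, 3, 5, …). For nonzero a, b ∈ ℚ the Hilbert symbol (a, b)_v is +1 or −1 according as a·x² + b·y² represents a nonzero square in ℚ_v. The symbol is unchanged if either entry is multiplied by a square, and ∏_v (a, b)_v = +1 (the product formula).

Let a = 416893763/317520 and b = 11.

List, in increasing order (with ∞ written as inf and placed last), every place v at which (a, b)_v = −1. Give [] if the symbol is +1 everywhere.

[2, 29]

Mod squares: a ≡ 101935, b ≡ 11. Check v ∈ {∞, 2, 3, 5, 7, 11, 13, 19, 29, 37}.
v=2: v_2(a)=-4, v_2(b)=0; units ≡ 7, 3 (mod 8); ε·ε+αω+βω = 1·1+-4·1+0·0 ≡ 1  ⇒  (a,b)_2 = -1.
v=∞: 101935 > 0 and 11 > 0  ⇒  (a,b)_∞ = +1.
v=3: a=3^-4·(≡1), b=3^0·(≡2) mod 3; (1|3)=+1, (2|3)=-1; (−1)^{-4·0·1}·(+1)^0·(-1)^-4 = +1.
v=7: a=7^-2·(≡4), b=7^0·(≡4) mod 7; (4|7)=+1, (4|7)=+1; (−1)^{-2·0·3}·(+1)^0·(+1)^-2 = +1.
v=37: a=37^1·(≡23), b=37^0·(≡11) mod 37; (23|37)=-1, (11|37)=+1; (−1)^{1·0·18}·(-1)^0·(+1)^1 = +1.
v=13: a=13^2·(≡8), b=13^0·(≡11) mod 13; (8|13)=-1, (11|13)=-1; (−1)^{2·0·6}·(-1)^0·(-1)^2 = +1.
v=19: a=19^1·(≡11), b=19^0·(≡11) mod 19; (11|19)=+1, (11|19)=+1; (−1)^{1·0·9}·(+1)^0·(+1)^1 = +1.
v=11: a=11^2·(≡1), b=11^1·(≡1) mod 11; (1|11)=+1, (1|11)=+1; (−1)^{2·1·5}·(+1)^1·(+1)^2 = +1.
v=5: a=5^-1·(≡2), b=5^0·(≡1) mod 5; (2|5)=-1, (1|5)=+1; (−1)^{-1·0·2}·(-1)^0·(+1)^-1 = +1.
v=29: a=29^1·(≡1), b=29^0·(≡11) mod 29; (1|29)=+1, (11|29)=-1; (−1)^{1·0·14}·(+1)^0·(-1)^1 = -1.
Ram(101935, 11) = {2, 29}; no ℚ_2-point on the conic.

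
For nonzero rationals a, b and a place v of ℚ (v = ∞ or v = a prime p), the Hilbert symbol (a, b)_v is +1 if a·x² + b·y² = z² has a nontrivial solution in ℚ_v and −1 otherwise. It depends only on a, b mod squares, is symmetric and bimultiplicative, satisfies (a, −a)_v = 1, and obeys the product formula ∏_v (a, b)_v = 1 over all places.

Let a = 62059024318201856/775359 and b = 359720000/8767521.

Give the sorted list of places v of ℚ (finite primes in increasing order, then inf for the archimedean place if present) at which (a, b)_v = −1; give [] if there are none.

(a, b) ≡ (1192074, 17) mod (ℚ^×)²; places V = {2, 3, 5, 7, 11, 13, 17, 23, 29, 31, 47, ∞}.
(a,b)_7: α=0, u≡2; β=-2, v≡5 (mod 7); (2|7)=+1, (5|7)=-1; sign (−1)^0·+1^-2·-1^0 = +1.
(a,b)_47: α=-2, u≡45; β=-2, v≡9 (mod 47); (45|47)=-1, (9|47)=+1; sign (−1)^0·-1^-2·+1^-2 = +1.
(a,b)_23: α=2, u≡14; β=2, v≡11 (mod 23); (14|23)=-1, (11|23)=-1; sign (−1)^0·-1^2·-1^2 = +1.
(a,b)_13: α=-1, u≡3; β=0, v≡9 (mod 13); (3|13)=+1, (9|13)=+1; sign (−1)^0·+1^0·+1^-1 = +1.
(a,b)_5: α=0, u≡4; β=4, v≡2 (mod 5); (4|5)=+1, (2|5)=-1; sign (−1)^0·+1^4·-1^0 = +1.
(a,b)_11: α=4, u≡1; β=0, v≡6 (mod 11); (1|11)=+1, (6|11)=-1; sign (−1)^0·+1^0·-1^4 = +1.
(a,b)_2: α=19, β=6; u≡5, v≡1 (mod 8); ε(u)ε(v)=0·0, αω(v)=19·0, βω(u)=6·1; sum ≡ 0  ⇒  +1.
(a,b)_∞: sgn(1192074)=+, sgn(17)=+, so +1.
(a,b)_31: α=1, u≡14; β=0, v≡27 (mod 31); (14|31)=+1, (27|31)=-1; sign (−1)^0·+1^0·-1^1 = -1.
(a,b)_29: α=1, u≡28; β=0, v≡3 (mod 29); (28|29)=+1, (3|29)=-1; sign (−1)^0·+1^0·-1^1 = -1.
(a,b)_3: α=-3, u≡2; β=-4, v≡2 (mod 3); (2|3)=-1, (2|3)=-1; sign (−1)^0·-1^-4·-1^-3 = -1.
(a,b)_17: α=1, u≡7; β=1, v≡13 (mod 17); (7|17)=-1, (13|17)=+1; sign (−1)^0·-1^1·+1^1 = -1.
|Ram(1192074, 17)| = 4, even; anisotropic at {3, 17, 29, 31}.

[3, 17, 29, 31]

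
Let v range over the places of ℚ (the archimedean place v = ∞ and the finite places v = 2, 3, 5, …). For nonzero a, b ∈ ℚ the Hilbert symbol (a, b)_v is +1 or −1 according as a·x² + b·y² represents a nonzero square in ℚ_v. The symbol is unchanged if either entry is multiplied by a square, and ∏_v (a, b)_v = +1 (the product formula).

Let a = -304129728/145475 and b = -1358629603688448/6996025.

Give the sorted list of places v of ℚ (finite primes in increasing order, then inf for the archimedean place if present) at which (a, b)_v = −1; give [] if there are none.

(a, b) ≡ (-2233, -3) mod (ℚ^×)²; places V = {2, 3, 5, 7, 11, 13, 17, 23, 29, ∞}.
(a,b)_17: α=2, u≡14; β=0, v≡14 (mod 17); (14|17)=-1, (14|17)=-1; sign (−1)^0·-1^0·-1^2 = +1.
(a,b)_7: α=1, u≡6; β=4, v≡1 (mod 7); (6|7)=-1, (1|7)=+1; sign (−1)^0·-1^4·+1^1 = +1.
(a,b)_2: α=6, β=14; u≡7, v≡5 (mod 8); ε(u)ε(v)=1·0, αω(v)=6·1, βω(u)=14·0; sum ≡ 0  ⇒  +1.
(a,b)_5: α=-2, u≡3; β=-2, v≡2 (mod 5); (3|5)=-1, (2|5)=-1; sign (−1)^0·-1^-2·-1^-2 = +1.
(a,b)_29: α=1, u≡14; β=2, v≡14 (mod 29); (14|29)=-1, (14|29)=-1; sign (−1)^0·-1^2·-1^1 = -1.
(a,b)_∞: sgn(-2233)=−, sgn(-3)=−, so -1.
(a,b)_23: α=-2, u≡15; β=-4, v≡19 (mod 23); (15|23)=-1, (19|23)=-1; sign (−1)^0·-1^-4·-1^-2 = +1.
(a,b)_11: α=-1, u≡7; β=0, v≡10 (mod 11); (7|11)=-1, (10|11)=-1; sign (−1)^0·-1^0·-1^-1 = -1.
(a,b)_13: α=0, u≡4; β=2, v≡10 (mod 13); (4|13)=+1, (10|13)=+1; sign (−1)^0·+1^2·+1^0 = +1.
(a,b)_3: α=4, u≡2; β=5, v≡2 (mod 3); (2|3)=-1, (2|3)=-1; sign (−1)^0·-1^5·-1^4 = -1.
(-2233, -3 / ℚ) ramifies at {3, 11, 29, ∞}: a division algebra.

[3, 11, 29, inf]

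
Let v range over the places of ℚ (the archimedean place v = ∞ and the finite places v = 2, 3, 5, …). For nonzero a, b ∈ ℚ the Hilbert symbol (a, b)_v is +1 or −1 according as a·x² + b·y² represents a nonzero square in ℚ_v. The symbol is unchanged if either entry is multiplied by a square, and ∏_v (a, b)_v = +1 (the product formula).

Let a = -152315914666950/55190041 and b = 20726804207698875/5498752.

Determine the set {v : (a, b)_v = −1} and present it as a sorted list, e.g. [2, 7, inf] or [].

[5, 11, 17, 29, 37, 41]

Mod squares: a ≡ -3783398, b ≡ 767632537210. Check v ∈ {∞, 2, 3, 5, 7, 11, 13, 17, 19, 23, 29, 31, 37, 41, 43, 47}.
v=43: a=43^1·(≡21), b=43^1·(≡34) mod 43; (21|43)=+1, (34|43)=-1; (−1)^{1·1·21}·(+1)^1·(-1)^1 = +1.
v=7: a=7^0·(≡2), b=7^-1·(≡2) mod 7; (2|7)=+1, (2|7)=+1; (−1)^{0·-1·3}·(+1)^-1·(+1)^0 = +1.
v=∞: -3783398 < 0 and 767632537210 > 0  ⇒  (a,b)_∞ = +1.
v=13: a=13^0·(≡7), b=13^4·(≡7) mod 13; (7|13)=-1, (7|13)=-1; (−1)^{0·4·6}·(-1)^4·(-1)^0 = +1.
v=11: a=11^0·(≡2), b=11^1·(≡9) mod 11; (2|11)=-1, (9|11)=+1; (−1)^{0·1·5}·(-1)^1·(+1)^0 = -1.
v=41: a=41^1·(≡28), b=41^1·(≡25) mod 41; (28|41)=-1, (25|41)=+1; (−1)^{1·1·20}·(-1)^1·(+1)^1 = -1.
v=19: a=19^-2·(≡13), b=19^-2·(≡18) mod 19; (13|19)=-1, (18|19)=-1; (−1)^{-2·-2·9}·(-1)^-2·(-1)^-2 = +1.
v=29: a=29^1·(≡6), b=29^1·(≡15) mod 29; (6|29)=+1, (15|29)=-1; (−1)^{1·1·14}·(+1)^1·(-1)^1 = -1.
v=3: a=3^6·(≡1), b=3^2·(≡1) mod 3; (1|3)=+1, (1|3)=+1; (−1)^{6·2·1}·(+1)^2·(+1)^6 = +1.
v=17: a=17^-2·(≡6), b=17^-1·(≡10) mod 17; (6|17)=-1, (10|17)=-1; (−1)^{-2·-1·8}·(-1)^-1·(-1)^-2 = -1.
v=5: a=5^2·(≡2), b=5^3·(≡3) mod 5; (2|5)=-1, (3|5)=-1; (−1)^{2·3·2}·(-1)^3·(-1)^2 = -1.
v=23: a=23^-2·(≡21), b=23^0·(≡4) mod 23; (21|23)=-1, (4|23)=+1; (−1)^{-2·0·11}·(-1)^0·(+1)^-2 = +1.
v=47: a=47^2·(≡32), b=47^0·(≡36) mod 47; (32|47)=+1, (36|47)=+1; (−1)^{2·0·23}·(+1)^0·(+1)^2 = +1.
v=2: v_2(a)=1, v_2(b)=-7; units ≡ 5, 5 (mod 8); ε·ε+αω+βω = 0·0+1·1+-7·1 ≡ 0  ⇒  (a,b)_2 = +1.
v=37: a=37^1·(≡20), b=37^1·(≡11) mod 37; (20|37)=-1, (11|37)=+1; (−1)^{1·1·18}·(-1)^1·(+1)^1 = -1.
v=31: a=31^0·(≡7), b=31^1·(≡30) mod 31; (7|31)=+1, (30|31)=-1; (−1)^{0·1·15}·(+1)^1·(-1)^0 = +1.
(-3783398, 767632537210 / ℚ) ramifies at {5, 11, 17, 29, 37, 41}: a division algebra.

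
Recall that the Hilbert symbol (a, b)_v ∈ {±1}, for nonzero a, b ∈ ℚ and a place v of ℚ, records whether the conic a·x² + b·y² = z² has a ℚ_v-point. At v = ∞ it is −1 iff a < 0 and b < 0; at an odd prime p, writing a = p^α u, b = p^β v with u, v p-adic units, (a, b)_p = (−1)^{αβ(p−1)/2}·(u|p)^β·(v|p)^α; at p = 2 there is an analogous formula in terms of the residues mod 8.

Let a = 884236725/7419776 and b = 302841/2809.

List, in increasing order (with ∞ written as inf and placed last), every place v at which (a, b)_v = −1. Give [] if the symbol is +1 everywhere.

[17, 23]

(a, b) ≡ (104006, 33649) mod (ℚ^×)²; places V = {2, 3, 5, 7, 11, 13, 17, 19, 23, 53, ∞}.
(a,b)_19: α=1, u≡8; β=1, v≡7 (mod 19); (8|19)=-1, (7|19)=+1; sign (−1)^1·-1^1·+1^1 = +1.
(a,b)_∞: sgn(104006)=+, sgn(33649)=+, so +1.
(a,b)_23: α=3, u≡5; β=1, v≡19 (mod 23); (5|23)=-1, (19|23)=-1; sign (−1)^1·-1^1·-1^3 = -1.
(a,b)_11: α=0, u≡9; β=1, v≡5 (mod 11); (9|11)=+1, (5|11)=+1; sign (−1)^0·+1^1·+1^0 = +1.
(a,b)_7: α=-3, u≡4; β=1, v≡5 (mod 7); (4|7)=+1, (5|7)=-1; sign (−1)^1·+1^1·-1^-3 = +1.
(a,b)_17: α=1, u≡4; β=0, v≡5 (mod 17); (4|17)=+1, (5|17)=-1; sign (−1)^0·+1^0·-1^1 = -1.
(a,b)_5: α=2, u≡4; β=0, v≡4 (mod 5); (4|5)=+1, (4|5)=+1; sign (−1)^0·+1^0·+1^2 = +1.
(a,b)_2: α=-7, β=0; u≡3, v≡1 (mod 8); ε(u)ε(v)=1·0, αω(v)=-7·0, βω(u)=0·1; sum ≡ 0  ⇒  +1.
(a,b)_3: α=2, u≡2; β=2, v≡1 (mod 3); (2|3)=-1, (1|3)=+1; sign (−1)^0·-1^2·+1^2 = +1.
(a,b)_53: α=0, u≡23; β=-2, v≡52 (mod 53); (23|53)=-1, (52|53)=+1; sign (−1)^0·-1^-2·+1^0 = +1.
(a,b)_13: α=-2, u≡7; β=0, v≡6 (mod 13); (7|13)=-1, (6|13)=-1; sign (−1)^0·-1^0·-1^-2 = +1.
(104006, 33649 / ℚ) ramifies at {17, 23}: a division algebra.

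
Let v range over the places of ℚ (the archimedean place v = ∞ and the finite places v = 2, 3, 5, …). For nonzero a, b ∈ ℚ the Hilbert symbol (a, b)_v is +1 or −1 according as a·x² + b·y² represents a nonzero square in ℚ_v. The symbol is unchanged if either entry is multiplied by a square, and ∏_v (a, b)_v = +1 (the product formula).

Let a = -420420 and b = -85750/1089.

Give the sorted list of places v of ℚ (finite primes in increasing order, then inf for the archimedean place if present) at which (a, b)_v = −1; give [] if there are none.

[3, 11, 13, inf]

(a, b) ≡ (-2145, -70) mod (ℚ^×)²; places V = {2, 3, 5, 7, 11, 13, ∞}.
(a,b)_7: α=2, u≡2; β=3, v≡4 (mod 7); (2|7)=+1, (4|7)=+1; sign (−1)^0·+1^3·+1^2 = +1.
(a,b)_11: α=1, u≡5; β=-2, v≡8 (mod 11); (5|11)=+1, (8|11)=-1; sign (−1)^0·+1^-2·-1^1 = -1.
(a,b)_∞: sgn(-2145)=−, sgn(-70)=−, so -1.
(a,b)_2: α=2, β=1; u≡7, v≡5 (mod 8); ε(u)ε(v)=1·0, αω(v)=2·1, βω(u)=1·0; sum ≡ 0  ⇒  +1.
(a,b)_13: α=1, u≡4; β=0, v≡5 (mod 13); (4|13)=+1, (5|13)=-1; sign (−1)^0·+1^0·-1^1 = -1.
(a,b)_3: α=1, u≡2; β=-2, v≡2 (mod 3); (2|3)=-1, (2|3)=-1; sign (−1)^0·-1^-2·-1^1 = -1.
(a,b)_5: α=1, u≡1; β=3, v≡1 (mod 5); (1|5)=+1, (1|5)=+1; sign (−1)^0·+1^3·+1^1 = +1.
(-2145, -70 / ℚ) ramifies at {3, 11, 13, ∞}: a division algebra.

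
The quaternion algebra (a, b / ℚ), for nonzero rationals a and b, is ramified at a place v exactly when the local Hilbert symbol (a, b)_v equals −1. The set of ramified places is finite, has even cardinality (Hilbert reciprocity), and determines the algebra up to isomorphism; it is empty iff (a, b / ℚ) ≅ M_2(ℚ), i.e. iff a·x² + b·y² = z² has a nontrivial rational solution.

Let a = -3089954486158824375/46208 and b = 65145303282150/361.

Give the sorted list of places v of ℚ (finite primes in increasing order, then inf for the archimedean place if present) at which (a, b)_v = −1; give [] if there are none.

[2, 29]

(a, b) ≡ (-216398, 246) mod (ℚ^×)²; places V = {2, 3, 5, 7, 13, 19, 29, 41, ∞}.
(a,b)_29: α=3, u≡13; β=2, v≡3 (mod 29); (13|29)=+1, (3|29)=-1; sign (−1)^0·+1^2·-1^3 = -1.
(a,b)_5: α=4, u≡2; β=2, v≡1 (mod 5); (2|5)=-1, (1|5)=+1; sign (−1)^0·-1^2·+1^4 = +1.
(a,b)_19: α=-2, u≡12; β=-2, v≡14 (mod 19); (12|19)=-1, (14|19)=-1; sign (−1)^0·-1^-2·-1^-2 = +1.
(a,b)_41: α=1, u≡34; β=1, v≡17 (mod 41); (34|41)=-1, (17|41)=-1; sign (−1)^0·-1^1·-1^1 = +1.
(a,b)_13: α=3, u≡11; β=4, v≡3 (mod 13); (11|13)=-1, (3|13)=+1; sign (−1)^0·-1^4·+1^3 = +1.
(a,b)_2: α=-7, β=1; u≡1, v≡3 (mod 8); ε(u)ε(v)=0·1, αω(v)=-7·1, βω(u)=1·0; sum ≡ 1  ⇒  -1.
(a,b)_7: α=3, u≡3; β=2, v≡2 (mod 7); (3|7)=-1, (2|7)=+1; sign (−1)^0·-1^2·+1^3 = +1.
(a,b)_∞: sgn(-216398)=−, sgn(246)=+, so +1.
(a,b)_3: α=8, u≡1; β=3, v≡1 (mod 3); (1|3)=+1, (1|3)=+1; sign (−1)^0·+1^3·+1^8 = +1.
(-216398, 246 / ℚ) ramifies at {2, 29}: a division algebra.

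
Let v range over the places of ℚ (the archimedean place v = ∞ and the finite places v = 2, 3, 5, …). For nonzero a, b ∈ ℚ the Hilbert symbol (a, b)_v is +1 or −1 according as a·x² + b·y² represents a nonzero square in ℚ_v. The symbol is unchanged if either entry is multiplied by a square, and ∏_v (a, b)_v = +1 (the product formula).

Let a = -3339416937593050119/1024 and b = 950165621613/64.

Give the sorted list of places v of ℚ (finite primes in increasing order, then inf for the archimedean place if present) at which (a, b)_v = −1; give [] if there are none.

Mod squares: a ≡ -30039, b ≡ 13. Check v ∈ {∞, 2, 3, 13, 17, 19, 31}.
v=2: v_2(a)=-10, v_2(b)=-6; units ≡ 1, 5 (mod 8); ε·ε+αω+βω = 0·0+-10·1+-6·0 ≡ 0  ⇒  (a,b)_2 = +1.
v=17: a=17^3·(≡9), b=17^2·(≡13) mod 17; (9|17)=+1, (13|17)=+1; (−1)^{3·2·8}·(+1)^2·(+1)^3 = +1.
v=3: a=3^9·(≡1), b=3^6·(≡1) mod 3; (1|3)=+1, (1|3)=+1; (−1)^{9·6·1}·(+1)^6·(+1)^9 = +1.
v=31: a=31^3·(≡12), b=31^2·(≡30) mod 31; (12|31)=-1, (30|31)=-1; (−1)^{3·2·15}·(-1)^2·(-1)^3 = -1.
v=19: a=19^3·(≡8), b=19^2·(≡2) mod 19; (8|19)=-1, (2|19)=-1; (−1)^{3·2·9}·(-1)^2·(-1)^3 = -1.
v=13: a=13^2·(≡9), b=13^1·(≡4) mod 13; (9|13)=+1, (4|13)=+1; (−1)^{2·1·6}·(+1)^1·(+1)^2 = +1.
v=∞: -30039 < 0 and 13 > 0  ⇒  (a,b)_∞ = +1.
|Ram(-30039, 13)| = 2, even; anisotropic at {19, 31}.

[19, 31]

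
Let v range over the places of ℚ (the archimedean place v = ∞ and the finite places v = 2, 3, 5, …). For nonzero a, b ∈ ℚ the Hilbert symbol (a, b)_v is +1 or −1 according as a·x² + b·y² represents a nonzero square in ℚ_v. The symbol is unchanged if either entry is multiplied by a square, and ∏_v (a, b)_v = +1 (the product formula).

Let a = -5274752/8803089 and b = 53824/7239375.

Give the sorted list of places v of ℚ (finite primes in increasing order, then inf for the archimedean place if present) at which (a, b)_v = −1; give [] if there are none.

[2, 13]

(a, b) ≡ (-2, 143) mod (ℚ^×)²; places V = {2, 3, 5, 7, 11, 13, 23, 29, 43, ∞}.
(a,b)_43: α=-2, u≡31; β=0, v≡21 (mod 43); (31|43)=+1, (21|43)=+1; sign (−1)^0·+1^0·+1^-2 = +1.
(a,b)_13: α=0, u≡7; β=-1, v≡8 (mod 13); (7|13)=-1, (8|13)=-1; sign (−1)^0·-1^-1·-1^0 = -1.
(a,b)_2: α=7, β=6; u≡7, v≡7 (mod 8); ε(u)ε(v)=1·1, αω(v)=7·0, βω(u)=6·0; sum ≡ 1  ⇒  -1.
(a,b)_5: α=0, u≡2; β=-4, v≡3 (mod 5); (2|5)=-1, (3|5)=-1; sign (−1)^0·-1^-4·-1^0 = +1.
(a,b)_23: α=-2, u≡21; β=0, v≡5 (mod 23); (21|23)=-1, (5|23)=-1; sign (−1)^0·-1^0·-1^-2 = +1.
(a,b)_∞: sgn(-2)=−, sgn(143)=+, so +1.
(a,b)_11: α=0, u≡5; β=-1, v≡2 (mod 11); (5|11)=+1, (2|11)=-1; sign (−1)^0·+1^-1·-1^0 = +1.
(a,b)_3: α=-2, u≡1; β=-4, v≡2 (mod 3); (1|3)=+1, (2|3)=-1; sign (−1)^0·+1^-4·-1^-2 = +1.
(a,b)_29: α=2, u≡11; β=2, v≡10 (mod 29); (11|29)=-1, (10|29)=-1; sign (−1)^0·-1^2·-1^2 = +1.
(a,b)_7: α=2, u≡5; β=0, v≡5 (mod 7); (5|7)=-1, (5|7)=-1; sign (−1)^0·-1^0·-1^2 = +1.
(-2, 143 / ℚ) ramifies at {2, 13}: a division algebra.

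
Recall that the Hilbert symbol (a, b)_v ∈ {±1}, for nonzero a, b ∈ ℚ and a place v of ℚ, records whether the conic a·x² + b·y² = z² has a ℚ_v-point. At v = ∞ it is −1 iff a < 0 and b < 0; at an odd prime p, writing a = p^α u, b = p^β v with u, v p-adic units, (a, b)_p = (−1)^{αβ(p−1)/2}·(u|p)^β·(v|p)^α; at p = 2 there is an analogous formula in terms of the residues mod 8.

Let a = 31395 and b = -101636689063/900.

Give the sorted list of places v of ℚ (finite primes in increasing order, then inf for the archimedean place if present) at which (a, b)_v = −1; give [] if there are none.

[3, 5, 7, 13]

Mod squares: a ≡ 31395, b ≡ -7. Check v ∈ {∞, 2, 3, 5, 7, 13, 23, 31}.
v=31: a=31^0·(≡23), b=31^2·(≡15) mod 31; (23|31)=-1, (15|31)=-1; (−1)^{0·2·15}·(-1)^2·(-1)^0 = +1.
v=23: a=23^1·(≡8), b=23^2·(≡3) mod 23; (8|23)=+1, (3|23)=+1; (−1)^{1·2·11}·(+1)^2·(+1)^1 = +1.
v=7: a=7^1·(≡5), b=7^1·(≡5) mod 7; (5|7)=-1, (5|7)=-1; (−1)^{1·1·3}·(-1)^1·(-1)^1 = -1.
v=3: a=3^1·(≡1), b=3^-2·(≡2) mod 3; (1|3)=+1, (2|3)=-1; (−1)^{1·-2·1}·(+1)^-2·(-1)^1 = -1.
v=13: a=13^1·(≡10), b=13^4·(≡8) mod 13; (10|13)=+1, (8|13)=-1; (−1)^{1·4·6}·(+1)^4·(-1)^1 = -1.
v=∞: 31395 > 0 and -7 < 0  ⇒  (a,b)_∞ = +1.
v=2: v_2(a)=0, v_2(b)=-2; units ≡ 3, 1 (mod 8); ε·ε+αω+βω = 1·0+0·0+-2·1 ≡ 0  ⇒  (a,b)_2 = +1.
v=5: a=5^1·(≡4), b=5^-2·(≡2) mod 5; (4|5)=+1, (2|5)=-1; (−1)^{1·-2·2}·(+1)^-2·(-1)^1 = -1.
|Ram(31395, -7)| = 4, even; anisotropic at {3, 5, 7, 13}.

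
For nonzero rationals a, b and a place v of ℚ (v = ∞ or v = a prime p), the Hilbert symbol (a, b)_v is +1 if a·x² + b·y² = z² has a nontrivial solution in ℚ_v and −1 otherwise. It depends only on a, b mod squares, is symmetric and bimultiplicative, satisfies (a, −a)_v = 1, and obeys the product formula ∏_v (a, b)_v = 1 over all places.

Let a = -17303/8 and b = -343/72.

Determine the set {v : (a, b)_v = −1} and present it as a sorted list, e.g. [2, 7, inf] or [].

[11, inf]

(a, b) ≡ (-286, -14) mod (ℚ^×)²; places V = {2, 3, 7, 11, 13, ∞}.
(a,b)_7: α=0, u≡1; β=3, v≡3 (mod 7); (1|7)=+1, (3|7)=-1; sign (−1)^0·+1^3·-1^0 = +1.
(a,b)_11: α=3, u≡8; β=0, v≡7 (mod 11); (8|11)=-1, (7|11)=-1; sign (−1)^0·-1^0·-1^3 = -1.
(a,b)_13: α=1, u≡1; β=0, v≡3 (mod 13); (1|13)=+1, (3|13)=+1; sign (−1)^0·+1^0·+1^1 = +1.
(a,b)_3: α=0, u≡2; β=-2, v≡1 (mod 3); (2|3)=-1, (1|3)=+1; sign (−1)^0·-1^-2·+1^0 = +1.
(a,b)_∞: sgn(-286)=−, sgn(-14)=−, so -1.
(a,b)_2: α=-3, β=-3; u≡1, v≡1 (mod 8); ε(u)ε(v)=0·0, αω(v)=-3·0, βω(u)=-3·0; sum ≡ 0  ⇒  +1.
(-286, -14 / ℚ) ramifies at {11, ∞}: a division algebra.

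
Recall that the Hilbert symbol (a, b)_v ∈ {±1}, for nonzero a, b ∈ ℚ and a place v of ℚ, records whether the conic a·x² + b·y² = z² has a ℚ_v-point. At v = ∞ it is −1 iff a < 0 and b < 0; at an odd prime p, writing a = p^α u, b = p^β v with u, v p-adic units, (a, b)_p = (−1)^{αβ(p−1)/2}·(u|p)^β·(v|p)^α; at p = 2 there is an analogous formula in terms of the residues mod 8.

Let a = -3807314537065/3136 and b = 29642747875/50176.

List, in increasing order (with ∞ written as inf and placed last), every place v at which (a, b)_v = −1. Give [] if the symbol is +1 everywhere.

(a, b) ≡ (-2185, 115) mod (ℚ^×)²; places V = {2, 5, 7, 13, 19, 23, ∞}.
(a,b)_13: α=6, u≡1; β=4, v≡8 (mod 13); (1|13)=+1, (8|13)=-1; sign (−1)^0·+1^4·-1^6 = +1.
(a,b)_19: α=3, u≡8; β=2, v≡11 (mod 19); (8|19)=-1, (11|19)=+1; sign (−1)^0·-1^2·+1^3 = +1.
(a,b)_5: α=1, u≡2; β=3, v≡3 (mod 5); (2|5)=-1, (3|5)=-1; sign (−1)^0·-1^3·-1^1 = +1.
(a,b)_2: α=-6, β=-10; u≡7, v≡3 (mod 8); ε(u)ε(v)=1·1, αω(v)=-6·1, βω(u)=-10·0; sum ≡ 1  ⇒  -1.
(a,b)_∞: sgn(-2185)=−, sgn(115)=+, so +1.
(a,b)_23: α=1, u≡10; β=1, v≡11 (mod 23); (10|23)=-1, (11|23)=-1; sign (−1)^1·-1^1·-1^1 = -1.
(a,b)_7: α=-2, u≡3; β=-2, v≡3 (mod 7); (3|7)=-1, (3|7)=-1; sign (−1)^0·-1^-2·-1^-2 = +1.
|Ram(-2185, 115)| = 2, even; anisotropic at {2, 23}.

[2, 23]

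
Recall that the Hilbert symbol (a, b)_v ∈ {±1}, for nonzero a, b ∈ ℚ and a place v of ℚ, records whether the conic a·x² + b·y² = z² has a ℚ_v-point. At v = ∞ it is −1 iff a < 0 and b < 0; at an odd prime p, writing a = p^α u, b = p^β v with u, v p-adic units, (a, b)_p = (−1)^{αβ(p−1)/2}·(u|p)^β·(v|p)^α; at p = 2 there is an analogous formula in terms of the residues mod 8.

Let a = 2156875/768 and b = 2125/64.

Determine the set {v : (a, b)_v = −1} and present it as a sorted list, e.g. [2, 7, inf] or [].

[5, 29]

Mod squares: a ≡ 10353, b ≡ 85. Check v ∈ {∞, 2, 3, 5, 7, 17, 29}.
v=7: a=7^1·(≡4), b=7^0·(≡4) mod 7; (4|7)=+1, (4|7)=+1; (−1)^{1·0·3}·(+1)^0·(+1)^1 = +1.
v=2: v_2(a)=-8, v_2(b)=-6; units ≡ 1, 5 (mod 8); ε·ε+αω+βω = 0·0+-8·1+-6·0 ≡ 0  ⇒  (a,b)_2 = +1.
v=3: a=3^-1·(≡1), b=3^0·(≡1) mod 3; (1|3)=+1, (1|3)=+1; (−1)^{-1·0·1}·(+1)^0·(+1)^-1 = +1.
v=29: a=29^1·(≡20), b=29^0·(≡11) mod 29; (20|29)=+1, (11|29)=-1; (−1)^{1·0·14}·(+1)^0·(-1)^1 = -1.
v=17: a=17^1·(≡7), b=17^1·(≡7) mod 17; (7|17)=-1, (7|17)=-1; (−1)^{1·1·8}·(-1)^1·(-1)^1 = +1.
v=∞: 10353 > 0 and 85 > 0  ⇒  (a,b)_∞ = +1.
v=5: a=5^4·(≡2), b=5^3·(≡3) mod 5; (2|5)=-1, (3|5)=-1; (−1)^{4·3·2}·(-1)^3·(-1)^4 = -1.
|Ram(10353, 85)| = 2, even; anisotropic at {5, 29}.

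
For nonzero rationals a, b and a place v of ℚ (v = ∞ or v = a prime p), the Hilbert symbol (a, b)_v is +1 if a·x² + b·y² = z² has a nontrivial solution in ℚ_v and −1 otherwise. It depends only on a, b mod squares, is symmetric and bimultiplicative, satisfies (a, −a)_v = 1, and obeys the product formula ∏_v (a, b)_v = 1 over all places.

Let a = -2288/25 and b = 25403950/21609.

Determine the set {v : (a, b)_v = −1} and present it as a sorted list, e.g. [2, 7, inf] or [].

(a, b) ≡ (-143, 8398) mod (ℚ^×)²; places V = {2, 3, 5, 7, 11, 13, 17, 19, ∞}.
(a,b)_7: α=0, u≡2; β=-4, v≡6 (mod 7); (2|7)=+1, (6|7)=-1; sign (−1)^0·+1^-4·-1^0 = +1.
(a,b)_2: α=4, β=1; u≡1, v≡7 (mod 8); ε(u)ε(v)=0·1, αω(v)=4·0, βω(u)=1·0; sum ≡ 0  ⇒  +1.
(a,b)_17: α=0, u≡3; β=1, v≡8 (mod 17); (3|17)=-1, (8|17)=+1; sign (−1)^0·-1^1·+1^0 = -1.
(a,b)_5: α=-2, u≡2; β=2, v≡2 (mod 5); (2|5)=-1, (2|5)=-1; sign (−1)^0·-1^2·-1^-2 = +1.
(a,b)_11: α=1, u≡4; β=2, v≡3 (mod 11); (4|11)=+1, (3|11)=+1; sign (−1)^0·+1^2·+1^1 = +1.
(a,b)_3: α=0, u≡1; β=-2, v≡1 (mod 3); (1|3)=+1, (1|3)=+1; sign (−1)^0·+1^-2·+1^0 = +1.
(a,b)_∞: sgn(-143)=−, sgn(8398)=+, so +1.
(a,b)_13: α=1, u≡7; β=1, v≡1 (mod 13); (7|13)=-1, (1|13)=+1; sign (−1)^0·-1^1·+1^1 = -1.
(a,b)_19: α=0, u≡5; β=1, v≡16 (mod 19); (5|19)=+1, (16|19)=+1; sign (−1)^0·+1^1·+1^0 = +1.
Ram(-143, 8398) = {13, 17}; no ℚ_13-point on the conic.

[13, 17]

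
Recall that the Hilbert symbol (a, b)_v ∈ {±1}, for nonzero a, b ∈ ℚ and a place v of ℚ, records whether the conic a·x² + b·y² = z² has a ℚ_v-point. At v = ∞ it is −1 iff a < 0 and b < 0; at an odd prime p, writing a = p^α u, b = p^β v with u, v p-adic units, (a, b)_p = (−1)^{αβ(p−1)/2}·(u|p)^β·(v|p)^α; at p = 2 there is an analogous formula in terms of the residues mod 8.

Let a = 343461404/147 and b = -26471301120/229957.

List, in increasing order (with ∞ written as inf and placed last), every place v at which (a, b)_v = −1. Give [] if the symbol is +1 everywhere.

(a, b) ≡ (12597, -36465) mod (ℚ^×)²; places V = {2, 3, 5, 7, 11, 13, 17, 19, ∞}.
(a,b)_11: α=2, u≡10; β=1, v≡2 (mod 11); (10|11)=-1, (2|11)=-1; sign (−1)^0·-1^1·-1^2 = -1.
(a,b)_2: α=2, β=20; u≡5, v≡7 (mod 8); ε(u)ε(v)=0·1, αω(v)=2·0, βω(u)=20·1; sum ≡ 0  ⇒  +1.
(a,b)_19: α=1, u≡9; β=-2, v≡10 (mod 19); (9|19)=+1, (10|19)=-1; sign (−1)^0·+1^-2·-1^1 = -1.
(a,b)_3: α=-1, u≡2; β=3, v≡1 (mod 3); (2|3)=-1, (1|3)=+1; sign (−1)^1·-1^3·+1^-1 = +1.
(a,b)_13: α=3, u≡5; β=-1, v≡1 (mod 13); (5|13)=-1, (1|13)=+1; sign (−1)^0·-1^-1·+1^3 = -1.
(a,b)_5: α=0, u≡2; β=1, v≡3 (mod 5); (2|5)=-1, (3|5)=-1; sign (−1)^0·-1^1·-1^0 = -1.
(a,b)_∞: sgn(12597)=+, sgn(-36465)=−, so +1.
(a,b)_17: α=1, u≡12; β=1, v≡14 (mod 17); (12|17)=-1, (14|17)=-1; sign (−1)^0·-1^1·-1^1 = +1.
(a,b)_7: α=-2, u≡2; β=-2, v≡3 (mod 7); (2|7)=+1, (3|7)=-1; sign (−1)^0·+1^-2·-1^-2 = +1.
|Ram(12597, -36465)| = 4, even; anisotropic at {5, 11, 13, 19}.

[5, 11, 13, 19]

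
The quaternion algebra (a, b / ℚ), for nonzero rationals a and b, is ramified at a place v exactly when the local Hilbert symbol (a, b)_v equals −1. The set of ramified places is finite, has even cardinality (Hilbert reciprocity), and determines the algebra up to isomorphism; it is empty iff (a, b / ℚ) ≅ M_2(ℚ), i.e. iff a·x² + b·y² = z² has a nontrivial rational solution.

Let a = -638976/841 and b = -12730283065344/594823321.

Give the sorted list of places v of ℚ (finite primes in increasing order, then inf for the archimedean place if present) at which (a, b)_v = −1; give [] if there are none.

Mod squares: a ≡ -39, b ≡ -741. Check v ∈ {∞, 2, 3, 13, 19, 29}.
v=13: a=13^1·(≡3), b=13^1·(≡2) mod 13; (3|13)=+1, (2|13)=-1; (−1)^{1·1·6}·(+1)^1·(-1)^1 = -1.
v=29: a=29^-2·(≡10), b=29^-6·(≡20) mod 29; (10|29)=-1, (20|29)=+1; (−1)^{-2·-6·14}·(-1)^-6·(+1)^-2 = +1.
v=19: a=19^0·(≡14), b=19^1·(≡3) mod 19; (14|19)=-1, (3|19)=-1; (−1)^{0·1·9}·(-1)^1·(-1)^0 = -1.
v=3: a=3^1·(≡2), b=3^1·(≡2) mod 3; (2|3)=-1, (2|3)=-1; (−1)^{1·1·1}·(-1)^1·(-1)^1 = -1.
v=2: v_2(a)=14, v_2(b)=34; units ≡ 1, 3 (mod 8); ε·ε+αω+βω = 0·1+14·1+34·0 ≡ 0  ⇒  (a,b)_2 = +1.
v=∞: -39 < 0 and -741 < 0  ⇒  (a,b)_∞ = -1.
Ram(-39, -741) = {3, 13, 19, ∞}; no ℚ_3-point on the conic.

[3, 13, 19, inf]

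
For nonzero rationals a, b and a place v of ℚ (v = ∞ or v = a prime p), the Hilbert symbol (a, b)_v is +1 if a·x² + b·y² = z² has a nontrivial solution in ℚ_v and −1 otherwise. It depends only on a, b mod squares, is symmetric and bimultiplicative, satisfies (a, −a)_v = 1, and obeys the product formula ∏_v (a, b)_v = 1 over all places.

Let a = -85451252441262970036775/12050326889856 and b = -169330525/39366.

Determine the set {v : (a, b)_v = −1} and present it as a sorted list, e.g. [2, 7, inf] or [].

(a, b) ≡ (-186186, -16926) mod (ℚ^×)²; places V = {2, 3, 5, 7, 11, 13, 31, ∞}.
(a,b)_3: α=-23, u≡2; β=-9, v≡1 (mod 3); (2|3)=-1, (1|3)=+1; sign (−1)^1·-1^-9·+1^-23 = +1.
(a,b)_11: α=1, u≡3; β=0, v≡4 (mod 11); (3|11)=+1, (4|11)=+1; sign (−1)^0·+1^0·+1^1 = +1.
(a,b)_∞: sgn(-186186)=−, sgn(-16926)=−, so -1.
(a,b)_2: α=-7, β=-1; u≡3, v≡1 (mod 8); ε(u)ε(v)=1·0, αω(v)=-7·0, βω(u)=-1·1; sum ≡ 1  ⇒  -1.
(a,b)_31: α=3, u≡25; β=1, v≡11 (mod 31); (25|31)=+1, (11|31)=-1; sign (−1)^1·+1^1·-1^3 = +1.
(a,b)_5: α=2, u≡4; β=2, v≡4 (mod 5); (4|5)=+1, (4|5)=+1; sign (−1)^0·+1^2·+1^2 = +1.
(a,b)_13: α=3, u≡3; β=1, v≡8 (mod 13); (3|13)=+1, (8|13)=-1; sign (−1)^0·+1^1·-1^3 = -1.
(a,b)_7: α=15, u≡4; β=5, v≡1 (mod 7); (4|7)=+1, (1|7)=+1; sign (−1)^1·+1^5·+1^15 = -1.
(-186186, -16926 / ℚ) ramifies at {2, 7, 13, ∞}: a division algebra.

[2, 7, 13, inf]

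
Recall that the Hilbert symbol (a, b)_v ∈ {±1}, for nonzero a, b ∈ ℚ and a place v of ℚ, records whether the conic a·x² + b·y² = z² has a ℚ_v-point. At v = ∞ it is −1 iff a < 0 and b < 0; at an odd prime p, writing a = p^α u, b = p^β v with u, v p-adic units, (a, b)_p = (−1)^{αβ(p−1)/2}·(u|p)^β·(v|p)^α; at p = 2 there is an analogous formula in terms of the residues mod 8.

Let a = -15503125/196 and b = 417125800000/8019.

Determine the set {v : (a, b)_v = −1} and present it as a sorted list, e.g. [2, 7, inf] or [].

(a, b) ≡ (-205, 678755) mod (ℚ^×)²; places V = {2, 3, 5, 7, 11, 13, 41, 43, ∞}.
(a,b)_2: α=-2, β=6; u≡3, v≡3 (mod 8); ε(u)ε(v)=1·1, αω(v)=-2·1, βω(u)=6·1; sum ≡ 1  ⇒  -1.
(a,b)_3: α=0, u≡2; β=-6, v≡2 (mod 3); (2|3)=-1, (2|3)=-1; sign (−1)^0·-1^-6·-1^0 = +1.
(a,b)_13: α=0, u≡12; β=2, v≡10 (mod 13); (12|13)=+1, (10|13)=+1; sign (−1)^0·+1^2·+1^0 = +1.
(a,b)_41: α=1, u≡39; β=1, v≡40 (mod 41); (39|41)=+1, (40|41)=+1; sign (−1)^0·+1^1·+1^1 = +1.
(a,b)_43: α=0, u≡38; β=1, v≡14 (mod 43); (38|43)=+1, (14|43)=+1; sign (−1)^0·+1^1·+1^0 = +1.
(a,b)_11: α=2, u≡4; β=-1, v≡10 (mod 11); (4|11)=+1, (10|11)=-1; sign (−1)^0·+1^-1·-1^2 = +1.
(a,b)_5: α=5, u≡4; β=5, v≡4 (mod 5); (4|5)=+1, (4|5)=+1; sign (−1)^0·+1^5·+1^5 = +1.
(a,b)_7: α=-2, u≡5; β=1, v≡1 (mod 7); (5|7)=-1, (1|7)=+1; sign (−1)^0·-1^1·+1^-2 = -1.
(a,b)_∞: sgn(-205)=−, sgn(678755)=+, so +1.
Ram(-205, 678755) = {2, 7}; no ℚ_2-point on the conic.

[2, 7]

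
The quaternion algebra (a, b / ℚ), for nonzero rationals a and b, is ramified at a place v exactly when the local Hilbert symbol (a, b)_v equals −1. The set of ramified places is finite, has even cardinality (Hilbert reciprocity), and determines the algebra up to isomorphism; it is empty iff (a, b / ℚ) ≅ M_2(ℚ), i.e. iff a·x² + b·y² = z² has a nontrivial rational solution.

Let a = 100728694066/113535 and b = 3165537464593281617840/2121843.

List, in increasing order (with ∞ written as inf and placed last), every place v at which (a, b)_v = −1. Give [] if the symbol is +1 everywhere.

[3, 5]

Mod squares: a ≡ 881790, b ≡ 3705. Check v ∈ {∞, 2, 3, 5, 7, 11, 13, 17, 19, 29}.
v=11: a=11^2·(≡2), b=11^6·(≡5) mod 11; (2|11)=-1, (5|11)=+1; (−1)^{2·6·5}·(-1)^6·(+1)^2 = +1.
v=29: a=29^-2·(≡1), b=29^-4·(≡25) mod 29; (1|29)=+1, (25|29)=+1; (−1)^{-2·-4·14}·(+1)^-4·(+1)^-2 = +1.
v=2: v_2(a)=1, v_2(b)=4; units ≡ 7, 1 (mod 8); ε·ε+αω+βω = 1·0+1·0+4·0 ≡ 0  ⇒  (a,b)_2 = +1.
v=17: a=17^3·(≡12), b=17^2·(≡16) mod 17; (12|17)=-1, (16|17)=+1; (−1)^{3·2·8}·(-1)^2·(+1)^3 = +1.
v=∞: 881790 > 0 and 3705 > 0  ⇒  (a,b)_∞ = +1.
v=7: a=7^3·(≡3), b=7^4·(≡1) mod 7; (3|7)=-1, (1|7)=+1; (−1)^{3·4·3}·(-1)^4·(+1)^3 = +1.
v=3: a=3^-3·(≡2), b=3^-1·(≡2) mod 3; (2|3)=-1, (2|3)=-1; (−1)^{-3·-1·1}·(-1)^-1·(-1)^-3 = -1.
v=5: a=5^-1·(≡3), b=5^1·(≡1) mod 5; (3|5)=-1, (1|5)=+1; (−1)^{-1·1·2}·(-1)^1·(+1)^-1 = -1.
v=19: a=19^1·(≡14), b=19^5·(≡7) mod 19; (14|19)=-1, (7|19)=+1; (−1)^{1·5·9}·(-1)^5·(+1)^1 = +1.
v=13: a=13^1·(≡12), b=13^1·(≡1) mod 13; (12|13)=+1, (1|13)=+1; (−1)^{1·1·6}·(+1)^1·(+1)^1 = +1.
Ram(881790, 3705) = {3, 5}; no ℚ_3-point on the conic.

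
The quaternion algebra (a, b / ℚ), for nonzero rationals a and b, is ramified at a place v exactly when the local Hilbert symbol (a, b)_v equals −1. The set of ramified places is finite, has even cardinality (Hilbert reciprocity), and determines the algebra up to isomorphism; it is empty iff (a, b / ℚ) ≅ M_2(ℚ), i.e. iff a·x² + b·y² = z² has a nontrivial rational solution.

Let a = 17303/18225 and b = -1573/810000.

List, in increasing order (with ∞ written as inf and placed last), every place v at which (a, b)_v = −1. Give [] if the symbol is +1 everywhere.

[2, 13]

(a, b) ≡ (143, -13) mod (ℚ^×)²; places V = {2, 3, 5, 11, 13, ∞}.
(a,b)_2: α=0, β=-4; u≡7, v≡3 (mod 8); ε(u)ε(v)=1·1, αω(v)=0·1, βω(u)=-4·0; sum ≡ 1  ⇒  -1.
(a,b)_3: α=-6, u≡2; β=-4, v≡2 (mod 3); (2|3)=-1, (2|3)=-1; sign (−1)^0·-1^-4·-1^-6 = +1.
(a,b)_13: α=1, u≡8; β=1, v≡1 (mod 13); (8|13)=-1, (1|13)=+1; sign (−1)^0·-1^1·+1^1 = -1.
(a,b)_∞: sgn(143)=+, sgn(-13)=−, so +1.
(a,b)_5: α=-2, u≡2; β=-4, v≡2 (mod 5); (2|5)=-1, (2|5)=-1; sign (−1)^0·-1^-4·-1^-2 = +1.
(a,b)_11: α=3, u≡10; β=2, v≡5 (mod 11); (10|11)=-1, (5|11)=+1; sign (−1)^0·-1^2·+1^3 = +1.
Ram(143, -13) = {2, 13}; no ℚ_2-point on the conic.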